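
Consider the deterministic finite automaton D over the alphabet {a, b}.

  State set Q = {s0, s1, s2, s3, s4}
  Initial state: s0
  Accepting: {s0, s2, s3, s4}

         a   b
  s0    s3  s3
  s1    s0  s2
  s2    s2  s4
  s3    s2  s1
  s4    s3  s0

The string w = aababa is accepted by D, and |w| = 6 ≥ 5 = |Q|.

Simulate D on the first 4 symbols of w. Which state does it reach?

Run of D on the first 4 characters of w = a a b a:
  step 0: s0  (start)
  step 1: s3  (read a: s0→s3)
  step 2: s2  (read a: s3→s2)
  step 3: s4  (read b: s2→s4)
  step 4: s3  (read a: s4→s3)

After reading 4 characters, D is in state s3.

s3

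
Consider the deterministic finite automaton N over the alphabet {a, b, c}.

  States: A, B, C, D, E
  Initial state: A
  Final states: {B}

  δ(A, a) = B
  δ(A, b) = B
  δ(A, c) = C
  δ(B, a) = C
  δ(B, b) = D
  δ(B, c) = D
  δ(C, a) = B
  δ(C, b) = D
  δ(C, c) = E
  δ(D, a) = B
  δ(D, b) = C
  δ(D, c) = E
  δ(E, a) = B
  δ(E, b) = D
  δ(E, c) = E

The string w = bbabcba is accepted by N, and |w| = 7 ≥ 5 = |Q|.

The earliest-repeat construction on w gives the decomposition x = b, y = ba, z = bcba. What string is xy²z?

xy^2z = b·ba·ba·bcba = bbababcba.
Reading y = ba takes N from B back to B, so after x·y·y the machine is still in B, and z then leads to the accepting state B. Hence bbababcba ∈ L(N).

bbababcba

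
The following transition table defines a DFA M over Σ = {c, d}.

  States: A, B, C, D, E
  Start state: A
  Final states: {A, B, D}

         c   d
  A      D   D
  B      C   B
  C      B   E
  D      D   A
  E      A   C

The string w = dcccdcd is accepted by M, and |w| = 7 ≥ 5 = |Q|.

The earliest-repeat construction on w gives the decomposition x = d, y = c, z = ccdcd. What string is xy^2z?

dccccdcd

xy^2z = d·c·c·ccdcd = dccccdcd.
Reading y = c takes M from D back to D, so after x·y·y the machine is still in D, and z then leads to the accepting state A. Hence dccccdcd ∈ L(M).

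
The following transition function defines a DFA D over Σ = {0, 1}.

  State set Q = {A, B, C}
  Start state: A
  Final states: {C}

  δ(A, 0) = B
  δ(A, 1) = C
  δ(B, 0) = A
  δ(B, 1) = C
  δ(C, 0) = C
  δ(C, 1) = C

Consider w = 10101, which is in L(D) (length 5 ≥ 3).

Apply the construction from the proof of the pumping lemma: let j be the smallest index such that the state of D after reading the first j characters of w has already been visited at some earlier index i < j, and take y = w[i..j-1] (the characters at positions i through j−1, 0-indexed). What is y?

State sequence: A -1-> C -0-> C -1-> C -0-> C -1-> C
First repeat at step 2: C was already visited.

So i = 1, j = 2, giving x = w[0:1] = 1, y = w[1:2] = 0, z = w[2:5] = 101.
Check: |xy| = 2 ≤ 3 and |y| = 1 ≥ 1. Reading y takes D from C back to C, so every xyⁱz is accepted.

0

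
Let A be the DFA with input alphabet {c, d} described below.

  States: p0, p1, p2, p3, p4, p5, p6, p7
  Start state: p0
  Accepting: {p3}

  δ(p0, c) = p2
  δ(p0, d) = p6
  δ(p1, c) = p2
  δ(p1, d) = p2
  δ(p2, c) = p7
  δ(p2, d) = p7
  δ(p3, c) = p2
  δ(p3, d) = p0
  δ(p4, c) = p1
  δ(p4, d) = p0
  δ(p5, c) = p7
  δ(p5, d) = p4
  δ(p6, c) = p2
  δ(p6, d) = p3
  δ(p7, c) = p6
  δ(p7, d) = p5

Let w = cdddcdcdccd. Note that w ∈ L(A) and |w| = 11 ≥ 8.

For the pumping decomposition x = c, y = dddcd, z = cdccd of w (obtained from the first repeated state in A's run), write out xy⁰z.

ccdccd

xy⁰z = xz = c·cdccd = ccdccd.
Reading y = dddcd takes A from p2 back to p2, so after x the machine is still in p2, and z then leads to the accepting state p3. Hence ccdccd ∈ L(A).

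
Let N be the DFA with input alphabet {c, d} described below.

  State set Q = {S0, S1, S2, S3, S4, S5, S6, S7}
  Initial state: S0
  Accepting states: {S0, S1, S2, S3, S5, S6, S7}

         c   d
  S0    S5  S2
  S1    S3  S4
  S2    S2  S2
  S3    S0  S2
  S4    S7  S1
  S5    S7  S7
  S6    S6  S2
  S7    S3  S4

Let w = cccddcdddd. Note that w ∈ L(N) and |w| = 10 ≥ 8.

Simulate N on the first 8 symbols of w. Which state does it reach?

State sequence: S0 -c-> S5 -c-> S7 -c-> S3 -d-> S2 -d-> S2 -c-> S2 -d-> S2 -d-> S2

After reading 8 characters, N is in state S2.
(This kind of state-tracing is the core of the pumping-lemma construction: with 8 states, pigeonhole forces a repeat within the first 8 steps.)

S2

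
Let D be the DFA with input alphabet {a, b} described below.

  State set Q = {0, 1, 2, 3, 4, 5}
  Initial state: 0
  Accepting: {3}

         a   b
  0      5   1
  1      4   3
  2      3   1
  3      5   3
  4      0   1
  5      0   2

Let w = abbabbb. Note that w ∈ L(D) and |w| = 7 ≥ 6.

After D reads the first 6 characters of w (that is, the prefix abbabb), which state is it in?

3

State sequence: 0 -a-> 5 -b-> 2 -b-> 1 -a-> 4 -b-> 1 -b-> 3

After reading 6 characters, D is in state 3.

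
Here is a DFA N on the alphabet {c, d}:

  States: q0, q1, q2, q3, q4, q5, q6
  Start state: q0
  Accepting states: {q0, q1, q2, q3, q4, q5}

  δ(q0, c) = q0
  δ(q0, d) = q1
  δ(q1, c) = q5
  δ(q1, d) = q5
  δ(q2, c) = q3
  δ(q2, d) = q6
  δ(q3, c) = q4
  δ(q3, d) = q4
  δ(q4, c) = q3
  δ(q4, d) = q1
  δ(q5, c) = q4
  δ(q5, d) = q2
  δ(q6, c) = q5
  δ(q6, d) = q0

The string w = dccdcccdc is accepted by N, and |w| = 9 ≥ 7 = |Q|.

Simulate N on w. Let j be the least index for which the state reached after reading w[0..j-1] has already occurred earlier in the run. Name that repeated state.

q1

Run of N on w = d c c d c c c d c:
  step 0: q0  (start)
  step 1: q1  (read d: q0→q1)
  step 2: q5  (read c: q1→q5)
  step 3: q4  (read c: q5→q4)
  step 4: q1  (read d: q4→q1)   ← first repeat (q1 seen earlier)
  step 5: q5  (read c: q1→q5)
  step 6: q4  (read c: q5→q4)
  step 7: q3  (read c: q4→q3)
  step 8: q4  (read d: q3→q4)
  step 9: q3  (read c: q4→q3)

The earliest repeat is at step j = 4: N is in q1, which it already visited at step i = 1.
The DFA has 7 states, so the proof of the pumping lemma guarantees a repeated state among the first 7+1 visited; the segment between the two visits is the pumpable y.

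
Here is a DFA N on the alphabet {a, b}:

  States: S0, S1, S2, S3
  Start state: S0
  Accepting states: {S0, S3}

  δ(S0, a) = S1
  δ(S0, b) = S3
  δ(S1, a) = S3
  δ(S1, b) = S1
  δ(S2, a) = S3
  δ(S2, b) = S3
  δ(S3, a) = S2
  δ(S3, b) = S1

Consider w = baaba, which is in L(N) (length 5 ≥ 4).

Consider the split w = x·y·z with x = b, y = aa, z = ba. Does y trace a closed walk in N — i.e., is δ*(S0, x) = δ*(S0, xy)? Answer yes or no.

State sequence: S0 -b-> S3 -a-> S2 -a-> S3

After x (step 1): S3. After xy (step 3): S3.
They match, so y = aa drives N around a cycle from S3 back to itself; pumping y any number of times keeps N in S3 before reading z, and xyⁱz ∈ L(N) for every i ≥ 0.

yes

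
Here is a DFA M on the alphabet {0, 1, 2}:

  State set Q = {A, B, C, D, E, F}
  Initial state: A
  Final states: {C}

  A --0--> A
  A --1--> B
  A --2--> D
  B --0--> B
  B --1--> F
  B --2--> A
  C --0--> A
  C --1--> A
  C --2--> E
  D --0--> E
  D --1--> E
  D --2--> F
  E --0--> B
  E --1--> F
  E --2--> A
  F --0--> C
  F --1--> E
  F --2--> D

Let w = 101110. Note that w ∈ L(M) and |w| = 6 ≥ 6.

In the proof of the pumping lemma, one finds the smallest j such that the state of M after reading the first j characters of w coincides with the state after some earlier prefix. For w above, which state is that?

State sequence: A -1-> B -0-> B -1-> F -1-> E -1-> F -0-> C
First repeat at step 2: B was already visited.

The earliest repeat is at step j = 2: M is in B, which it already visited at step i = 1.
With |Q| = 6, pigeonhole forces a state repeat no later than step 6; the substring read between the first and second visits to that state can be pumped.

B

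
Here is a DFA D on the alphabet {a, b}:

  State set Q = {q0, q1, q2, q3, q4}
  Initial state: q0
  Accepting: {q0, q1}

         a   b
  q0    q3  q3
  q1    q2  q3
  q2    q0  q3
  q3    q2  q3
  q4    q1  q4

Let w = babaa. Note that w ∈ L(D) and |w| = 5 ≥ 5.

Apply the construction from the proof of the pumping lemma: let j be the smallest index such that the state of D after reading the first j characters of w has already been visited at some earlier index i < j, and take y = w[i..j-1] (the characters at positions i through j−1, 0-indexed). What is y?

ab

Run of D on w = b a b a a:
  step 0: q0  (start)
  step 1: q3  (read b: q0→q3)
  step 2: q2  (read a: q3→q2)
  step 3: q3  (read b: q2→q3)   ← first repeat (q3 seen earlier)
  step 4: q2  (read a: q3→q2)
  step 5: q0  (read a: q2→q0)

So i = 1, j = 3, giving x = w[0:1] = b, y = w[1:3] = ab, z = w[3:5] = aa.
Check: |xy| = 3 ≤ 5 and |y| = 2 ≥ 1. Reading y takes D from q3 back to q3, so every xyⁱz is accepted.
Pumping length from the standard proof: p = 5 (the number of states). The repeated state found above gives |xy| = j ≤ 5 and |y| = j − i ≥ 1.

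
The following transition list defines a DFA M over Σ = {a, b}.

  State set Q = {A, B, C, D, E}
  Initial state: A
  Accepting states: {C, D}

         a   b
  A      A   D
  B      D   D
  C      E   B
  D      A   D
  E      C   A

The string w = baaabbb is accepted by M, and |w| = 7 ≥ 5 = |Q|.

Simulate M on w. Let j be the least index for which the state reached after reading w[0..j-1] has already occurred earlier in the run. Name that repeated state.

State sequence: A -b-> D -a-> A -a-> A -a-> A -b-> D -b-> D -b-> D
First repeat at step 2: A was already visited.

The earliest repeat is at step j = 2: M is in A, which it already visited at step i = 0.
Pumping length from the standard proof: p = 5 (the number of states). The repeated state found above gives |xy| = j ≤ 5 and |y| = j − i ≥ 1.

A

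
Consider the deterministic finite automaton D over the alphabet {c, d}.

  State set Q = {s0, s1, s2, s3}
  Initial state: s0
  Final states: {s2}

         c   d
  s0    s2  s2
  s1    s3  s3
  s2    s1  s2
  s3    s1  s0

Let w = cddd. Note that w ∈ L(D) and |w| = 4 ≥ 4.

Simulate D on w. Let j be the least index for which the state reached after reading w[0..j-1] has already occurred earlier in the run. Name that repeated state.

Run of D on w = c d d d:
  step 0: s0  (start)
  step 1: s2  (read c: s0→s2)
  step 2: s2  (read d: s2→s2)   ← first repeat (s2 seen earlier)
  step 3: s2  (read d: s2→s2)
  step 4: s2  (read d: s2→s2)

The earliest repeat is at step j = 2: D is in s2, which it already visited at step i = 1.
The DFA has 4 states, so the proof of the pumping lemma guarantees a repeated state among the first 4+1 visited; the segment between the two visits is the pumpable y.

s2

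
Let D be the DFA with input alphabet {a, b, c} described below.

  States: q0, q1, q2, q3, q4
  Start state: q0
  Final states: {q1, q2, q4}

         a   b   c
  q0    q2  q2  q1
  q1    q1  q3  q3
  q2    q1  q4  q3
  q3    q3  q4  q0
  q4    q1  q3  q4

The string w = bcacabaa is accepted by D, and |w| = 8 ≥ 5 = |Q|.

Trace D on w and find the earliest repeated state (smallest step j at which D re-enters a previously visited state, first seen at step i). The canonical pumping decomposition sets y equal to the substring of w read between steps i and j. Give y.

State sequence: q0 -b-> q2 -c-> q3 -a-> q3 -c-> q0 -a-> q2 -b-> q4 -a-> q1 -a-> q1
First repeat at step 3: q3 was already visited.

So i = 2, j = 3, giving x = w[0:2] = bc, y = w[2:3] = a, z = w[3:8] = cabaa.
Check: |xy| = 3 ≤ 5 and |y| = 1 ≥ 1. Reading y takes D from q3 back to q3, so every xyⁱz is accepted.

a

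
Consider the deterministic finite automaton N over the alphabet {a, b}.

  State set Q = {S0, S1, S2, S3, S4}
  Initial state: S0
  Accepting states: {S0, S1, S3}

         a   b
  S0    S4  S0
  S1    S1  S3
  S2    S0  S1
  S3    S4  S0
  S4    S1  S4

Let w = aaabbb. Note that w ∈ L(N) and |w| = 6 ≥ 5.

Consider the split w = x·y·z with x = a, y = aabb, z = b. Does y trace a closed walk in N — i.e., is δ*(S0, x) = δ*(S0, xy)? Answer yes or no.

no

Run of N on the first 5 characters of w = a a a b b:
  step 0: S0  (start)
  step 1: S4  (read a: S0→S4)
  step 2: S1  (read a: S4→S1)
  step 3: S1  (read a: S1→S1)
  step 4: S3  (read b: S1→S3)
  step 5: S0  (read b: S3→S0)

After x (step 1): S4. After xy (step 5): S0.
They differ (S4 ≠ S0), so y is not a cycle from the state after x; this split is not the one the pumping-lemma construction produces, and pumping y need not keep the string in L(N).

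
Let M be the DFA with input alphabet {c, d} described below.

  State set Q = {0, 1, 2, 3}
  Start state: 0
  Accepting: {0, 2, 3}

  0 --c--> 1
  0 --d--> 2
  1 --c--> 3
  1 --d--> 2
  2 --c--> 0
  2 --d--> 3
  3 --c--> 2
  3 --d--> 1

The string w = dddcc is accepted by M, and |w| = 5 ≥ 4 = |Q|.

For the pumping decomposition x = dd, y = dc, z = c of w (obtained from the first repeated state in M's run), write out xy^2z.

xy^2z = dd·dc·dc·c = dddcdcc.
Reading y = dc takes M from 3 back to 3, so after x·y·y the machine is still in 3, and z then leads to the accepting state 2. Hence dddcdcc ∈ L(M).

dddcdcc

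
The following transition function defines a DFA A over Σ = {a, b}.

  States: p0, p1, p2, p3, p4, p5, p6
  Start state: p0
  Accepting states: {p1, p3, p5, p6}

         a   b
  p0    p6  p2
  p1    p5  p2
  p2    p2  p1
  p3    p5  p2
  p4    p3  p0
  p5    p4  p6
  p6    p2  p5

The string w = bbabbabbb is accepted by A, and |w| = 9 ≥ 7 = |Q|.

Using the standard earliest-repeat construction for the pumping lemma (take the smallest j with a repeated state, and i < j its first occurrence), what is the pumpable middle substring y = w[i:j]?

State sequence: p0 -b-> p2 -b-> p1 -a-> p5 -b-> p6 -b-> p5 -a-> p4 -b-> p0 -b-> p2 -b-> p1
First repeat at step 5: p5 was already visited.

So i = 3, j = 5, giving x = w[0:3] = bba, y = w[3:5] = bb, z = w[5:9] = abbb.
Check: |xy| = 5 ≤ 7 and |y| = 2 ≥ 1. Reading y takes A from p5 back to p5, so every xyⁱz is accepted.

bb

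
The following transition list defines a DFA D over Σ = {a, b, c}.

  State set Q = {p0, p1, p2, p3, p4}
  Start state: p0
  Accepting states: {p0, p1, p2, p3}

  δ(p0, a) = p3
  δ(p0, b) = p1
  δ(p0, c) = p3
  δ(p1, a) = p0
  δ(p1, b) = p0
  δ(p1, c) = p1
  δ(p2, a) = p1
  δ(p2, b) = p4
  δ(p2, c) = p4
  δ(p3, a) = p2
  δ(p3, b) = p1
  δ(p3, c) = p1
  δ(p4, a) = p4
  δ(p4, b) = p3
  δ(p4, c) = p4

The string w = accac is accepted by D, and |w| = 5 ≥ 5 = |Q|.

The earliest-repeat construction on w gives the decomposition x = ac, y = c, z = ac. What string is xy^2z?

acccac

xy^2z = ac·c·c·ac = acccac.
Reading y = c takes D from p1 back to p1, so after x·y·y the machine is still in p1, and z then leads to the accepting state p3. Hence acccac ∈ L(D).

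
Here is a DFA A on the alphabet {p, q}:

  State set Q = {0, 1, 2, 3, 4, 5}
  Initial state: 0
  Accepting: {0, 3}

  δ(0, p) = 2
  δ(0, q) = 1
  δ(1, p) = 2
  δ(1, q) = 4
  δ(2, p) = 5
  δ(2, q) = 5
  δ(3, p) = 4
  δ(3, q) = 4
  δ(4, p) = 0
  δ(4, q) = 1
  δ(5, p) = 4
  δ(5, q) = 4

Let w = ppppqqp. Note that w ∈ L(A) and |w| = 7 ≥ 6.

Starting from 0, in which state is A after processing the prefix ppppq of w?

1

State sequence: 0 -p-> 2 -p-> 5 -p-> 4 -p-> 0 -q-> 1

After reading 5 characters, A is in state 1.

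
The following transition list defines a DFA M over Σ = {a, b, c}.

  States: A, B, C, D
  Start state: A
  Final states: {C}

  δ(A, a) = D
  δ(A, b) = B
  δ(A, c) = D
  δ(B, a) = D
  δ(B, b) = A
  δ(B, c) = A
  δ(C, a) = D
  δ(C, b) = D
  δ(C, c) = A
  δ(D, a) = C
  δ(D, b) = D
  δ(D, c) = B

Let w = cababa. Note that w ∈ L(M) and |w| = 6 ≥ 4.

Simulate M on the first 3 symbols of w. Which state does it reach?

Run of M on the first 3 characters of w = c a b:
  step 0: A  (start)
  step 1: D  (read c: A→D)
  step 2: C  (read a: D→C)
  step 3: D  (read b: C→D)

After reading 3 characters, M is in state D.
(This kind of state-tracing is the core of the pumping-lemma construction: with 4 states, pigeonhole forces a repeat within the first 4 steps.)

D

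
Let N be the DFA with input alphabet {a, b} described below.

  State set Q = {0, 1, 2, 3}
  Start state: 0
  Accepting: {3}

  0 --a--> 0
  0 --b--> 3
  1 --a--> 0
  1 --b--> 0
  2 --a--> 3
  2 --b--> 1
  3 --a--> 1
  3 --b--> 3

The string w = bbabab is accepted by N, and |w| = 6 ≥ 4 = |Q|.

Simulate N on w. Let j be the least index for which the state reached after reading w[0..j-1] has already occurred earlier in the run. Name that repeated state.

3

Run of N on w = b b a b a b:
  step 0: 0  (start)
  step 1: 3  (read b: 0→3)
  step 2: 3  (read b: 3→3)   ← first repeat (3 seen earlier)
  step 3: 1  (read a: 3→1)
  step 4: 0  (read b: 1→0)
  step 5: 0  (read a: 0→0)
  step 6: 3  (read b: 0→3)

The earliest repeat is at step j = 2: N is in 3, which it already visited at step i = 1.
With |Q| = 4, pigeonhole forces a state repeat no later than step 4; the substring read between the first and second visits to that state can be pumped.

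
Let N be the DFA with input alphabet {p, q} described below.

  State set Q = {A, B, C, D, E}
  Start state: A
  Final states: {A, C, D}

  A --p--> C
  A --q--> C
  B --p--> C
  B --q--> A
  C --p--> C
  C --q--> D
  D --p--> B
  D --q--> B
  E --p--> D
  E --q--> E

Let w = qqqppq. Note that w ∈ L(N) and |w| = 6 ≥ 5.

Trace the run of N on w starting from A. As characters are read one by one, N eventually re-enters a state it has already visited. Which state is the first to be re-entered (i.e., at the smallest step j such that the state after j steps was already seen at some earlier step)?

State sequence: A -q-> C -q-> D -q-> B -p-> C -p-> C -q-> D
First repeat at step 4: C was already visited.

The earliest repeat is at step j = 4: N is in C, which it already visited at step i = 1.
Pumping length from the standard proof: p = 5 (the number of states). The repeated state found above gives |xy| = j ≤ 5 and |y| = j − i ≥ 1.

C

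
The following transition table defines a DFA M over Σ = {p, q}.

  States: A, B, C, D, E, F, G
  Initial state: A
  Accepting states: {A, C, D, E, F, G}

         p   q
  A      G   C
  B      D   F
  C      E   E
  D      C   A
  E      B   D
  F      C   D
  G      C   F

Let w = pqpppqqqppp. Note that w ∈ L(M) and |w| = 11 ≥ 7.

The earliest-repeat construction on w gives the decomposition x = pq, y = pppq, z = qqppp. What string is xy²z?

xy^2z = pq·pppq·pppq·qqppp = pqpppqpppqqqppp.
Reading y = pppq takes M from F back to F, so after x·y·y the machine is still in F, and z then leads to the accepting state E. Hence pqpppqpppqqqppp ∈ L(M).

pqpppqpppqqqppp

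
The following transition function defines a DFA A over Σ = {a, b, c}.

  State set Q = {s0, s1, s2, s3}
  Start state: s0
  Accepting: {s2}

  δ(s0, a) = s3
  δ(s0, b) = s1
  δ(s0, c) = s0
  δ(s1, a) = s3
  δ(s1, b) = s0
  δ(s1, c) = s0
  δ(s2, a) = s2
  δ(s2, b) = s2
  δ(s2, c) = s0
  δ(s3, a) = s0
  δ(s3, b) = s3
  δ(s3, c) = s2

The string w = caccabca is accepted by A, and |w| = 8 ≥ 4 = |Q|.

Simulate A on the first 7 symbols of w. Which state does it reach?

State sequence: s0 -c-> s0 -a-> s3 -c-> s2 -c-> s0 -a-> s3 -b-> s3 -c-> s2

After reading 7 characters, A is in state s2.
(This kind of state-tracing is the core of the pumping-lemma construction: with 4 states, pigeonhole forces a repeat within the first 4 steps.)

s2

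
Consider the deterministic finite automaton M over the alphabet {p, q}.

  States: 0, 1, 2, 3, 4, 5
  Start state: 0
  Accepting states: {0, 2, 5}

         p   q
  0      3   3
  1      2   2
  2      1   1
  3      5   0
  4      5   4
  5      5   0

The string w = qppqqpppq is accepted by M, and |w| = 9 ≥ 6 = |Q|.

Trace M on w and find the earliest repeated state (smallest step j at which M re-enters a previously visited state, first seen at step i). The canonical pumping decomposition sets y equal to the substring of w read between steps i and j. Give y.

p

State sequence: 0 -q-> 3 -p-> 5 -p-> 5 -q-> 0 -q-> 3 -p-> 5 -p-> 5 -p-> 5 -q-> 0
First repeat at step 3: 5 was already visited.

So i = 2, j = 3, giving x = w[0:2] = qp, y = w[2:3] = p, z = w[3:9] = qqpppq.
Check: |xy| = 3 ≤ 6 and |y| = 1 ≥ 1. Reading y takes M from 5 back to 5, so every xyⁱz is accepted.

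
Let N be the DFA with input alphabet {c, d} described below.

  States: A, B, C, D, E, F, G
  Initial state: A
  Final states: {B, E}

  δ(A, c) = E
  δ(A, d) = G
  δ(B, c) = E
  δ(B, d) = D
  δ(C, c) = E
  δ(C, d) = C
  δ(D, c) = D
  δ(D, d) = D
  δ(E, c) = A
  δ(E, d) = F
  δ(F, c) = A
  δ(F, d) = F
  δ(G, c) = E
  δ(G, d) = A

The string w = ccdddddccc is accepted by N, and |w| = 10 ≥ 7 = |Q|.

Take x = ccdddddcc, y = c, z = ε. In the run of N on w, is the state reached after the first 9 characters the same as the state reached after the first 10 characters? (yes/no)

State sequence: A -c-> E -c-> A -d-> G -d-> A -d-> G -d-> A -d-> G -c-> E -c-> A -c-> E

After x (step 9): A. After xy (step 10): E.
They differ (A ≠ E), so y is not a cycle from the state after x; this split is not the one the pumping-lemma construction produces, and pumping y need not keep the string in L(N).

no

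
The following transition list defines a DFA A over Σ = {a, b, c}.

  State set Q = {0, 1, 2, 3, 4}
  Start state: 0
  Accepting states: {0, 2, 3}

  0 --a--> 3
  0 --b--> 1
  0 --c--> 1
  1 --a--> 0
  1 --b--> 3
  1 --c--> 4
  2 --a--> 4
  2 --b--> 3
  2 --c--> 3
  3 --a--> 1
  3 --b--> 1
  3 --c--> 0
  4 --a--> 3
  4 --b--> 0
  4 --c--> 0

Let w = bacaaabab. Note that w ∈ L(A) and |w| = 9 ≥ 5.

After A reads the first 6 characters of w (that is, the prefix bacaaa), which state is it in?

1

Run of A on the first 6 characters of w = b a c a a a:
  step 0: 0  (start)
  step 1: 1  (read b: 0→1)
  step 2: 0  (read a: 1→0)
  step 3: 1  (read c: 0→1)
  step 4: 0  (read a: 1→0)
  step 5: 3  (read a: 0→3)
  step 6: 1  (read a: 3→1)

After reading 6 characters, A is in state 1.
(This kind of state-tracing is the core of the pumping-lemma construction: with 5 states, pigeonhole forces a repeat within the first 5 steps.)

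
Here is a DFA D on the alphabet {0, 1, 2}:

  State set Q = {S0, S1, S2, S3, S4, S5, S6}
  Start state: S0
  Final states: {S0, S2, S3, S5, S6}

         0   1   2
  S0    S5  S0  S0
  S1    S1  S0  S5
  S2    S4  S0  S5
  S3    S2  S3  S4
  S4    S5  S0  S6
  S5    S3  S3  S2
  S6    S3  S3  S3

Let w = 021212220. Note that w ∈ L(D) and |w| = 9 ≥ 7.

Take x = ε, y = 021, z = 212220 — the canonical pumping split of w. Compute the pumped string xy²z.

xy^2z = ε·021·021·212220 = 021021212220.
Reading y = 021 takes D from S0 back to S0, so after x·y·y the machine is still in S0, and z then leads to the accepting state S5. Hence 021021212220 ∈ L(D).

021021212220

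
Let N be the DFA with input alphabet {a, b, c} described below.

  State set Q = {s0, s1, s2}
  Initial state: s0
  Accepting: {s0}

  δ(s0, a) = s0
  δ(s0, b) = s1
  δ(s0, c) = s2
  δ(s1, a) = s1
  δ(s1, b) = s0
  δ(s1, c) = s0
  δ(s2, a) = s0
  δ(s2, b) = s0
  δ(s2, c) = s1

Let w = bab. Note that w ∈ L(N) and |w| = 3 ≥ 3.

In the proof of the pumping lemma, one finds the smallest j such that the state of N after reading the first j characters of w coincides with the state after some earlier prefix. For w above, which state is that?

State sequence: s0 -b-> s1 -a-> s1 -b-> s0
First repeat at step 2: s1 was already visited.

The earliest repeat is at step j = 2: N is in s1, which it already visited at step i = 1.

s1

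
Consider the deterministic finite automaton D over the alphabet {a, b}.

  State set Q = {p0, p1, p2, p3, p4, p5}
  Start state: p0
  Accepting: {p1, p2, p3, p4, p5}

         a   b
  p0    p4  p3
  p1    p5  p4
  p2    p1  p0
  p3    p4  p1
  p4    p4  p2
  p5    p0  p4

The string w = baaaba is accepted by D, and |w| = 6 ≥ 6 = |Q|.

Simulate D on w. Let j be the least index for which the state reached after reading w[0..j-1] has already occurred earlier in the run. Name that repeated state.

State sequence: p0 -b-> p3 -a-> p4 -a-> p4 -a-> p4 -b-> p2 -a-> p1
First repeat at step 3: p4 was already visited.

The earliest repeat is at step j = 3: D is in p4, which it already visited at step i = 2.
Since D has 6 states, any run of length ≥ 6 visits 6+1 states, so by pigeonhole some state repeats within the first 6 steps — that repeat gives the pumpable loop.

p4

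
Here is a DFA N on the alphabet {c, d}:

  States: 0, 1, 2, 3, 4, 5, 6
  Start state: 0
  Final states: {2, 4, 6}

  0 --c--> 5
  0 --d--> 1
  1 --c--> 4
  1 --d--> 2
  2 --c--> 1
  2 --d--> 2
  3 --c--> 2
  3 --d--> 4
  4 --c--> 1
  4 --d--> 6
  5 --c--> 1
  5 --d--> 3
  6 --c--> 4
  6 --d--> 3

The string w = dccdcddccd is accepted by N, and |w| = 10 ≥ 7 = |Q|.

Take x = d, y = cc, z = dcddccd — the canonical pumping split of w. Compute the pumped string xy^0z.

ddcddccd

xy⁰z = xz = d·dcddccd = ddcddccd.
Reading y = cc takes N from 1 back to 1, so after x the machine is still in 1, and z then leads to the accepting state 6. Hence ddcddccd ∈ L(N).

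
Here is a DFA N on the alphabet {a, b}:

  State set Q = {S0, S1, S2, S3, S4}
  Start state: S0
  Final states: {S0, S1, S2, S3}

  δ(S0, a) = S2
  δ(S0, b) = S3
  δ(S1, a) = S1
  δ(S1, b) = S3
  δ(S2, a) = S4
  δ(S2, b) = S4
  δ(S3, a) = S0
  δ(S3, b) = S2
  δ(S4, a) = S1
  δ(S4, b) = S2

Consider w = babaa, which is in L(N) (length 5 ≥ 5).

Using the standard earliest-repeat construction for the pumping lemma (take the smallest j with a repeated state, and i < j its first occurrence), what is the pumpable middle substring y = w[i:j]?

ba

Run of N on w = b a b a a:
  step 0: S0  (start)
  step 1: S3  (read b: S0→S3)
  step 2: S0  (read a: S3→S0)   ← first repeat (S0 seen earlier)
  step 3: S3  (read b: S0→S3)
  step 4: S0  (read a: S3→S0)
  step 5: S2  (read a: S0→S2)

So i = 0, j = 2, giving x = w[0:0] = ε, y = w[0:2] = ba, z = w[2:5] = baa.
Check: |xy| = 2 ≤ 5 and |y| = 2 ≥ 1. Reading y takes N from S0 back to S0, so every xyⁱz is accepted.
Pumping length from the standard proof: p = 5 (the number of states). The repeated state found above gives |xy| = j ≤ 5 and |y| = j − i ≥ 1.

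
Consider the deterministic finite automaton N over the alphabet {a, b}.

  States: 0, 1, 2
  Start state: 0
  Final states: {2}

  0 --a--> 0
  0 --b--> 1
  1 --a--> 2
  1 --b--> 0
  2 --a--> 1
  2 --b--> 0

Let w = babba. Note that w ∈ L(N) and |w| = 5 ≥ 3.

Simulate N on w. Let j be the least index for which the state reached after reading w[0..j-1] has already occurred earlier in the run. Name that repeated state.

0

Run of N on w = b a b b a:
  step 0: 0  (start)
  step 1: 1  (read b: 0→1)
  step 2: 2  (read a: 1→2)
  step 3: 0  (read b: 2→0)   ← first repeat (0 seen earlier)
  step 4: 1  (read b: 0→1)
  step 5: 2  (read a: 1→2)

The earliest repeat is at step j = 3: N is in 0, which it already visited at step i = 0.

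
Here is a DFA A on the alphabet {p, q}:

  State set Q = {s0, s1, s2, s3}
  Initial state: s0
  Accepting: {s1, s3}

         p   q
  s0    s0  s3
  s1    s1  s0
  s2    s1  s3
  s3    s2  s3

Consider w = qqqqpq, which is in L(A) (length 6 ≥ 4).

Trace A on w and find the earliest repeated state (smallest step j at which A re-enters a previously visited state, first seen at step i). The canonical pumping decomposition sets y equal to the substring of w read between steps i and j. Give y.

q

State sequence: s0 -q-> s3 -q-> s3 -q-> s3 -q-> s3 -p-> s2 -q-> s3
First repeat at step 2: s3 was already visited.

So i = 1, j = 2, giving x = w[0:1] = q, y = w[1:2] = q, z = w[2:6] = qqpq.
Check: |xy| = 2 ≤ 4 and |y| = 1 ≥ 1. Reading y takes A from s3 back to s3, so every xyⁱz is accepted.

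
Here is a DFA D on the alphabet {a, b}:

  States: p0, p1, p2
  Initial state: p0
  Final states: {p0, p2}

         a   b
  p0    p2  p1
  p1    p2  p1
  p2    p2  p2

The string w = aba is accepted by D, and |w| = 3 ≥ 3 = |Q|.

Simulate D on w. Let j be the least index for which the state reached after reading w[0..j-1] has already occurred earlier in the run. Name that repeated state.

p2

Run of D on w = a b a:
  step 0: p0  (start)
  step 1: p2  (read a: p0→p2)
  step 2: p2  (read b: p2→p2)   ← first repeat (p2 seen earlier)
  step 3: p2  (read a: p2→p2)

The earliest repeat is at step j = 2: D is in p2, which it already visited at step i = 1.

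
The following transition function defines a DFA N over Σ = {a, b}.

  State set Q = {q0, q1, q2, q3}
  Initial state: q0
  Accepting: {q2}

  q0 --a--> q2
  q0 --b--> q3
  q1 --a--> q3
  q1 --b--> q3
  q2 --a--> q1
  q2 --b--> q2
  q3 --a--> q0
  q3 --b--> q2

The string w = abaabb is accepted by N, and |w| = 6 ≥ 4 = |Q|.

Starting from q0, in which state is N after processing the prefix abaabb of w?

Run of N on the first 6 characters of w = a b a a b b:
  step 0: q0  (start)
  step 1: q2  (read a: q0→q2)
  step 2: q2  (read b: q2→q2)
  step 3: q1  (read a: q2→q1)
  step 4: q3  (read a: q1→q3)
  step 5: q2  (read b: q3→q2)
  step 6: q2  (read b: q2→q2)

After reading 6 characters, N is in state q2.

q2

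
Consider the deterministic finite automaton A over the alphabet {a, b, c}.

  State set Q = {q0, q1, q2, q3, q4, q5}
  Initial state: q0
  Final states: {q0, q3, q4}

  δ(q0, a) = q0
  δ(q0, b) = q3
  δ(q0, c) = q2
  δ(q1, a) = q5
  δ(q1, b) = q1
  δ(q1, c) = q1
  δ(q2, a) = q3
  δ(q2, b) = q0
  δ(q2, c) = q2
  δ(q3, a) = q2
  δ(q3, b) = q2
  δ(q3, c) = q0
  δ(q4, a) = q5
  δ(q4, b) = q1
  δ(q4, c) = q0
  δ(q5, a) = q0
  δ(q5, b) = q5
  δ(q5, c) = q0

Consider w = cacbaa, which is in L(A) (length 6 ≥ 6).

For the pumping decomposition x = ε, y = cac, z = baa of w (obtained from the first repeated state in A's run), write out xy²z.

caccacbaa

xy^2z = ε·cac·cac·baa = caccacbaa.
Reading y = cac takes A from q0 back to q0, so after x·y·y the machine is still in q0, and z then leads to the accepting state q3. Hence caccacbaa ∈ L(A).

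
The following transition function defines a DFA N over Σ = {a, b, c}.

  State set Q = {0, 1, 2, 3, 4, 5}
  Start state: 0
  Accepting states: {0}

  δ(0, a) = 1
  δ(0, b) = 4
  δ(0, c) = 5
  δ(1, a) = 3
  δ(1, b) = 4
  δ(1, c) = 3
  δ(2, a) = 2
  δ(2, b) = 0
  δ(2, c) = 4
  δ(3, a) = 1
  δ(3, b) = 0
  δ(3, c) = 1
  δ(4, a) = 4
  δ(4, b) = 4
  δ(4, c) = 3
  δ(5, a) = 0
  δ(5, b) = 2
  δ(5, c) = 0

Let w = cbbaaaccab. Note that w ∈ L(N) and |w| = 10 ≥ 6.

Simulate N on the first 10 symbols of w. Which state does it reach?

0

Run of N on the first 10 characters of w = c b b a a a c c a b:
  step 0: 0  (start)
  step 1: 5  (read c: 0→5)
  step 2: 2  (read b: 5→2)
  step 3: 0  (read b: 2→0)
  step 4: 1  (read a: 0→1)
  step 5: 3  (read a: 1→3)
  step 6: 1  (read a: 3→1)
  step 7: 3  (read c: 1→3)
  step 8: 1  (read c: 3→1)
  step 9: 3  (read a: 1→3)
  step 10: 0  (read b: 3→0)

After reading 10 characters, N is in state 0.
(This kind of state-tracing is the core of the pumping-lemma construction: with 6 states, pigeonhole forces a repeat within the first 6 steps.)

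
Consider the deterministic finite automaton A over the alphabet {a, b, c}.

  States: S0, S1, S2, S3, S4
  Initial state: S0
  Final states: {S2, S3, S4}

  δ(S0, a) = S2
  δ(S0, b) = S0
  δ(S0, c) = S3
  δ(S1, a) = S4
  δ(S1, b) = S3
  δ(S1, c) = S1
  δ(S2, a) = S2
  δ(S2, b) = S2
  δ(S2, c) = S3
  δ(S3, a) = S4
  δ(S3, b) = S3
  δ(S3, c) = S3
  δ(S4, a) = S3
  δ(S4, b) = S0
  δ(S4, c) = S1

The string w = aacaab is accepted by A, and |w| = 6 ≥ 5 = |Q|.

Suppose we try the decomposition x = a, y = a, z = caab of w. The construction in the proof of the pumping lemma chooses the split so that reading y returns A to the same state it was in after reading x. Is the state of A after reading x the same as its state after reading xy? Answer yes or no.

yes

State sequence: S0 -a-> S2 -a-> S2

After x (step 1): S2. After xy (step 2): S2.
They match, so y = a drives A around a cycle from S2 back to itself; pumping y any number of times keeps A in S2 before reading z, and xyⁱz ∈ L(A) for every i ≥ 0.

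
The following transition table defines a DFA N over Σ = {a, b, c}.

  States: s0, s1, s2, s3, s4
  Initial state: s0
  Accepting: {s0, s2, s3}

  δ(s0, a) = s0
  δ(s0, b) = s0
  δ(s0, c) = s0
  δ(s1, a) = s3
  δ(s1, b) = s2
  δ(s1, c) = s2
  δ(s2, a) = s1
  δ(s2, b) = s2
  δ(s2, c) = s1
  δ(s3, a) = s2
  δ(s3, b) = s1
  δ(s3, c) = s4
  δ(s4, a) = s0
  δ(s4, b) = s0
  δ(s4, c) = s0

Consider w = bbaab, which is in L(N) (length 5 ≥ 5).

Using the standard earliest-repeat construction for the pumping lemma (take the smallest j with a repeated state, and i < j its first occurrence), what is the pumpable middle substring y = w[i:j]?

Run of N on w = b b a a b:
  step 0: s0  (start)
  step 1: s0  (read b: s0→s0)   ← first repeat (s0 seen earlier)
  step 2: s0  (read b: s0→s0)
  step 3: s0  (read a: s0→s0)
  step 4: s0  (read a: s0→s0)
  step 5: s0  (read b: s0→s0)

So i = 0, j = 1, giving x = w[0:0] = ε, y = w[0:1] = b, z = w[1:5] = baab.
Check: |xy| = 1 ≤ 5 and |y| = 1 ≥ 1. Reading y takes N from s0 back to s0, so every xyⁱz is accepted.
Since N has 5 states, any run of length ≥ 5 visits 5+1 states, so by pigeonhole some state repeats within the first 5 steps — that repeat gives the pumpable loop.

b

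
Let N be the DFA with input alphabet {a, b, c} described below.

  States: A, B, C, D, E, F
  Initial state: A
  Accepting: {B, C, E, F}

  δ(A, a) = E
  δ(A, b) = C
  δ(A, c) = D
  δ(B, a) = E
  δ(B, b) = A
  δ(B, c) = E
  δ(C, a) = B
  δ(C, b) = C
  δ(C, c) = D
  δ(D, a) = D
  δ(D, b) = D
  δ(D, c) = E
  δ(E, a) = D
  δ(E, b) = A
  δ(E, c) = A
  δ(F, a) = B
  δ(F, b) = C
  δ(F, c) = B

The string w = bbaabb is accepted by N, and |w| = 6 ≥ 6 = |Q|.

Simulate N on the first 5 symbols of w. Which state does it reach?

A

State sequence: A -b-> C -b-> C -a-> B -a-> E -b-> A

After reading 5 characters, N is in state A.
(This kind of state-tracing is the core of the pumping-lemma construction: with 6 states, pigeonhole forces a repeat within the first 6 steps.)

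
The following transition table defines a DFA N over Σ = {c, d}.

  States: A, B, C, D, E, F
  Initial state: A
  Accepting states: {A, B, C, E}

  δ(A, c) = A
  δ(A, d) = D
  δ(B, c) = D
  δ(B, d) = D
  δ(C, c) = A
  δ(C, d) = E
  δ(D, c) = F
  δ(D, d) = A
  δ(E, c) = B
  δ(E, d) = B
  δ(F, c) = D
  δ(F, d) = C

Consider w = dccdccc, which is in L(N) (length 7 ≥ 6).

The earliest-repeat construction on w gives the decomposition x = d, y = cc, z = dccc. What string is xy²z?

xy^2z = d·cc·cc·dccc = dccccdccc.
Reading y = cc takes N from D back to D, so after x·y·y the machine is still in D, and z then leads to the accepting state A. Hence dccccdccc ∈ L(N).

dccccdccc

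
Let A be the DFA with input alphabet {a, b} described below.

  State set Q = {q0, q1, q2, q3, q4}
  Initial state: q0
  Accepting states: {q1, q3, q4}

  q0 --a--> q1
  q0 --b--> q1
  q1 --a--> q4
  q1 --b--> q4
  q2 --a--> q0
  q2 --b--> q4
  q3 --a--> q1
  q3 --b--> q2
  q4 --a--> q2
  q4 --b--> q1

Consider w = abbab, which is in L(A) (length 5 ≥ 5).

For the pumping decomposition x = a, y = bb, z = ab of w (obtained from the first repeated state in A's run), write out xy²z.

abbbbab

xy^2z = a·bb·bb·ab = abbbbab.
Reading y = bb takes A from q1 back to q1, so after x·y·y the machine is still in q1, and z then leads to the accepting state q1. Hence abbbbab ∈ L(A).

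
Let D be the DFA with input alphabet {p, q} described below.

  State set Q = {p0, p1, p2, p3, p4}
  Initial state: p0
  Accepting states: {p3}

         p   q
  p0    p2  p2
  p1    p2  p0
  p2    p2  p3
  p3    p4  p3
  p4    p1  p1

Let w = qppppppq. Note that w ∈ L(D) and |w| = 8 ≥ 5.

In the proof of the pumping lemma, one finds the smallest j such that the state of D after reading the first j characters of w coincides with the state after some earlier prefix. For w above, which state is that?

p2

State sequence: p0 -q-> p2 -p-> p2 -p-> p2 -p-> p2 -p-> p2 -p-> p2 -p-> p2 -q-> p3
First repeat at step 2: p2 was already visited.

The earliest repeat is at step j = 2: D is in p2, which it already visited at step i = 1.
With |Q| = 5, pigeonhole forces a state repeat no later than step 5; the substring read between the first and second visits to that state can be pumped.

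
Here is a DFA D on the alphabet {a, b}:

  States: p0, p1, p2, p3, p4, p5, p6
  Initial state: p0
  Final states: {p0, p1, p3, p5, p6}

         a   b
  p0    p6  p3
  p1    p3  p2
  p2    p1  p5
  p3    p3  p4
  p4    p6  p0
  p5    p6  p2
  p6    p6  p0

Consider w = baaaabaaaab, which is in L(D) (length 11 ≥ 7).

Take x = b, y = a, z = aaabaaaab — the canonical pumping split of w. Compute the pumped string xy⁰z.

xy⁰z = xz = b·aaabaaaab = baaabaaaab.
Reading y = a takes D from p3 back to p3, so after x the machine is still in p3, and z then leads to the accepting state p0. Hence baaabaaaab ∈ L(D).

baaabaaaab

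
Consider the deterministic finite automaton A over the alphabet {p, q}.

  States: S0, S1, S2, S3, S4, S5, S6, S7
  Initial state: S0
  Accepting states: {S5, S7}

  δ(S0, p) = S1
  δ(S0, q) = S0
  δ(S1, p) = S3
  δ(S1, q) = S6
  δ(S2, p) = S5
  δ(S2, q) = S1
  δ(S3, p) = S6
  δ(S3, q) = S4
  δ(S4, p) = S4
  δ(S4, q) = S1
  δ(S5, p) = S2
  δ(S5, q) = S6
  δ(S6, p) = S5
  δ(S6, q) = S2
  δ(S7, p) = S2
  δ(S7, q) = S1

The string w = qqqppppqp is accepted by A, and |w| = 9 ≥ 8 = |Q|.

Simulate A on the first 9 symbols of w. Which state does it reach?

State sequence: S0 -q-> S0 -q-> S0 -q-> S0 -p-> S1 -p-> S3 -p-> S6 -p-> S5 -q-> S6 -p-> S5

After reading 9 characters, A is in state S5.
(This kind of state-tracing is the core of the pumping-lemma construction: with 8 states, pigeonhole forces a repeat within the first 8 steps.)

S5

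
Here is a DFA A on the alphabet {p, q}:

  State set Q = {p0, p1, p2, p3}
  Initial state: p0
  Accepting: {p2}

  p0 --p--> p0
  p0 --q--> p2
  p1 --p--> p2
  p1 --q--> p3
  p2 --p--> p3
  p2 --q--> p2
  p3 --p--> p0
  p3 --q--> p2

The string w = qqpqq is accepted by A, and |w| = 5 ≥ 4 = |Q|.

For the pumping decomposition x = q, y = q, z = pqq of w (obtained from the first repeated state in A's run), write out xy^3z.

xy^3z = q·q·q·q·pqq = qqqqpqq.
Reading y = q takes A from p2 back to p2, so after x·y·y·y the machine is still in p2, and z then leads to the accepting state p2. Hence qqqqpqq ∈ L(A).

qqqqpqq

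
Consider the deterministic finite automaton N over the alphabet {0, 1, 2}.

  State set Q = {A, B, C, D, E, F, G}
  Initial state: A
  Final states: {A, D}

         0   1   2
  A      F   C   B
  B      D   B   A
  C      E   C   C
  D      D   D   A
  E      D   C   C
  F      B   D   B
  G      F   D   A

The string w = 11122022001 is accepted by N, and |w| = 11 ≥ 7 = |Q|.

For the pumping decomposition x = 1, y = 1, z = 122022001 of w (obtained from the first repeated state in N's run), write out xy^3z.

xy^3z = 1·1·1·1·122022001 = 1111122022001.
Reading y = 1 takes N from C back to C, so after x·y·y·y the machine is still in C, and z then leads to the accepting state D. Hence 1111122022001 ∈ L(N).

1111122022001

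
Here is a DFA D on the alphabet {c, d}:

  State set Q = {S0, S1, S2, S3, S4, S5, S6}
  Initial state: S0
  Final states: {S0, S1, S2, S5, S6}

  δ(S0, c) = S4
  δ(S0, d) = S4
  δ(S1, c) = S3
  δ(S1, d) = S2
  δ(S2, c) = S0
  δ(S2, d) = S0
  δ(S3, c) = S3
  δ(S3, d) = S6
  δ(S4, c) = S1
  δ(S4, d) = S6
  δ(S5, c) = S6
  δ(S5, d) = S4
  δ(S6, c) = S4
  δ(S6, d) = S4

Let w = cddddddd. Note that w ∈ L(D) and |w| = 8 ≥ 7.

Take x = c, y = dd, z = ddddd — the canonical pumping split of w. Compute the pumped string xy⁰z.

xy⁰z = xz = c·ddddd = cddddd.
Reading y = dd takes D from S4 back to S4, so after x the machine is still in S4, and z then leads to the accepting state S6. Hence cddddd ∈ L(D).

cddddd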